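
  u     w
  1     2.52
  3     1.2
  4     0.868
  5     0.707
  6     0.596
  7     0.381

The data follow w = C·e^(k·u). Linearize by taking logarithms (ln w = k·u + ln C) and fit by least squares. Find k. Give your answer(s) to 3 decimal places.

Taking logs, ln w = k·u + ln C, so regress ln w on u.
Over the data: Σu = 26.0000, Σ(u)² = 136.0000, Σln w = -0.8642, Σu·ln w = -10.6884.
Normal system: [[136.0000, 26.0000]; [26.0000, 6]]·[k, ln C]ᵀ = [-10.6884, -0.8642]ᵀ.
Solving (det = 140.0000): k = -0.29759, ln C = 1.14551.

k = -0.298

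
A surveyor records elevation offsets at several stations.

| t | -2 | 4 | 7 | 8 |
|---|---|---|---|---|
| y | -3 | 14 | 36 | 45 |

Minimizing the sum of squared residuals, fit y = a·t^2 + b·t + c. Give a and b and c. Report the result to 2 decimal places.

Compute the Gram sums: Σt^2·t^2 = 6769, Σt^2·t = 911, Σt^2 = 133, Σt·t = 133, Σt = 17, Σ1 = 4.
Moment sums: Σt^2·y = 4856, Σt·y = 674, Σy = 92.
So MᵀM·[a, b, c]ᵀ = Mᵀy: [[6769, 911, 133]; [911, 133, 17]; [133, 17, 4]]·[a, b, c]ᵀ = [4856, 674, 92]ᵀ.
Row-reducing yields a = 7547/15348, b = 9515/5116, c = -9625/7674.

a = 0.49, b = 1.86, c = -1.25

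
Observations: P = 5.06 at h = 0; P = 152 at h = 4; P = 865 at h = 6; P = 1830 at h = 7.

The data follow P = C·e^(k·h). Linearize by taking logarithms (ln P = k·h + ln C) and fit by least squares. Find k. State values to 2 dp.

k = 0.85

Linearized form: ln P = k·h + ln C. From the 4 transformed points,
Σh = 17.0000, Σ(h)² = 101.0000, Σln P = 20.9200, Σh·ln P = 113.2564.
Equations: 101.0000·k + 17.0000·ln C = 113.2564;  17.0000·k + 4·ln C = 20.9200.
Δ = 101.0000·4 − (17.0000)² = 115.0000; k = (113.2564·4 − 17.0000·20.9200)/115.0000 = 0.84682, ln C = (101.0000·20.9200 − 17.0000·113.2564)/115.0000 = 1.63101.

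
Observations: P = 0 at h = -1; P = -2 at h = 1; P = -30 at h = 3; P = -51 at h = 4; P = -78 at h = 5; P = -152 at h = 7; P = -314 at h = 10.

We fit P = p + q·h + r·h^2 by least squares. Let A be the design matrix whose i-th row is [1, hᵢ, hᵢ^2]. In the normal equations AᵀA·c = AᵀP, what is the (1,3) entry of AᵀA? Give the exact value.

Row 1 ↔ basis 1, column 3 ↔ basis h^2, so (AᵀA)_{1,3} = Σᵢ h^2 = (1)·(1) + (1)·(1) + (1)·(9) + (1)·(16) + (1)·(25) + (1)·(49) + (1)·(100) = 201.

201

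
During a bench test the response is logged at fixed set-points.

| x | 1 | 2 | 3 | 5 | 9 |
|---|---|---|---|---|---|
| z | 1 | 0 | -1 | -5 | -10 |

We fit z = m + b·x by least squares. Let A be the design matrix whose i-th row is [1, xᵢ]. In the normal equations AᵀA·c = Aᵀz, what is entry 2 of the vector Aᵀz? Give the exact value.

Entry 2 ↔ basis x, so (Aᵀz)_{2} = Σᵢ (x)·zᵢ = (1)·(1) + (2)·(0) + (3)·(-1) + (5)·(-5) + (9)·(-10) = -117.

-117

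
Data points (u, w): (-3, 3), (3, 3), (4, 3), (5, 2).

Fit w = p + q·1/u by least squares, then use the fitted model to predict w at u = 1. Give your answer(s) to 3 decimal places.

ŵ = 2.467

Sums needed: Σ1 = 4, Σ1/u = 9/20, Σ1/u·1/u = 1169/3600.
Moment sums: Σw = 11, Σ1/u·w = 23/20.
Normal equations: [[4, 9/20]; [9/20, 1169/3600]]·[p, q]ᵀ = [11, 23/20]ᵀ.
Eliminating q: (1169/3600)·(row 1) − (9/20)·(row 2) gives (3947/3600)·p = (1169/3600)·11 − (9/20)·(23/20) = 2749/900, so p = 10996/3947.
Then q = ((23/20) − (9/20)·(10996/3947))/(1169/3600) = -1260/3947.
At u = 1: ŵ = (10996/3947)·(1) + (-1260/3947)·(1) = 9736/3947.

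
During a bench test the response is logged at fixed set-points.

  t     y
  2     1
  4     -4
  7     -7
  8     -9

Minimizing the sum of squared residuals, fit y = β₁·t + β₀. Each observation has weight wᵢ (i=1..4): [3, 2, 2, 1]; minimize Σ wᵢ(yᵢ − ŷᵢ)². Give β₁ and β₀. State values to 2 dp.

β₁ = -1.59, β₀ = 3.66

The normal equations are: 206·β₁ + 36·β₀ = -196;  36·β₁ + 8·β₀ = -28.
Eliminating β₀: 8·(row 1) − 36·(row 2) gives 352·β₁ = 8·(-196) − 36·(-28) = -560, so β₁ = -35/22.
Then β₀ = ((-28) − 36·(-35/22))/8 = 161/44.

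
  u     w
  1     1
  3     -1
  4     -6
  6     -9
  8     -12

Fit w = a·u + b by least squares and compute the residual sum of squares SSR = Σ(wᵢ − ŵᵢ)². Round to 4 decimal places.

Compute the Gram sums: Σu·u = 126, Σu = 22, Σ1 = 5.
And Σu·w = -176, Σw = -27.
Normal equations: [[126, 22]; [22, 5]]·[a, b]ᵀ = [-176, -27]ᵀ.
det = 126·5 − 22² = 146.
a = ((-176)·5 − 22·(-27))/146 = -143/73; b = (126·(-27) − 22·(-176))/146 = 235/73.
Residuals: -19/73, 121/73, -101/73, -34/73, 33/73; SSR = 376/73.

SSR = 5.1507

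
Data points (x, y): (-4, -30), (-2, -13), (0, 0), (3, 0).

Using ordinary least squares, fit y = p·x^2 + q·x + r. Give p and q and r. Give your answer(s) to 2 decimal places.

p = -0.99, q = 3.39, r = -1.03

AᵀA·[p, q, r]ᵀ = Aᵀy reads: 353·p + (-45)·q + 29·r = -532;  (-45)·p + 29·q + (-3)·r = 146;  29·p + (-3)·q + 4·r = -43.
(Σx^2·x^2 = 353, Σx^2·x = -45, Σx^2 = 29, Σx·x = 29, Σx = -3, Σ1 = 4, Σx^2·y = -532, Σx·y = 146, Σy = -43.)
Solving the 3×3 system (Gaussian elimination) gives p = -3247/3278, q = 11117/3278, r = -1680/1639.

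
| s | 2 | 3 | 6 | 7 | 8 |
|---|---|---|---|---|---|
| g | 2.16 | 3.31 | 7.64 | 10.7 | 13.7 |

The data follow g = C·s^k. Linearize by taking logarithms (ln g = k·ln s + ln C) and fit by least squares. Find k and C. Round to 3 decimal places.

Taking logs, ln g = k·ln s + ln C, so regress ln g on ln s.
Sums: Σln s = 7.6089, Σ(ln s)² = 13.0084, Σln g = 8.9881, Σln s·ln g = 15.5471.
Normal system: [[13.0084, 7.6089]; [7.6089, 5]]·[k, ln C]ᵀ = [15.5471, 8.9881]ᵀ.
Solving (det = 7.1473): k = 1.30769, ln C = -0.19239, so C = exp(-0.19239) = 0.82499.

k = 1.308, C = 0.825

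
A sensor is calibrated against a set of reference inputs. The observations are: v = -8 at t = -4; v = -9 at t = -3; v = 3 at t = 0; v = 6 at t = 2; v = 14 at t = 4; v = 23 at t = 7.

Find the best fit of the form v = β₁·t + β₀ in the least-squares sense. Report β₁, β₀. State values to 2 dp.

β₁ = 2.94, β₀ = 1.89

XᵀX·[β₁, β₀]ᵀ = Xᵀv reads: 94·β₁ + 6·β₀ = 288;  6·β₁ + 6·β₀ = 29.
(Σt·t = 94, Σt = 6, Σ1 = 6, Σt·v = 288, Σv = 29.)
Δ = 94·6 − 6² = 528.
β₁ = (288·6 − 6·29)/528 = 259/88; β₀ = (94·29 − 6·288)/528 = 499/264.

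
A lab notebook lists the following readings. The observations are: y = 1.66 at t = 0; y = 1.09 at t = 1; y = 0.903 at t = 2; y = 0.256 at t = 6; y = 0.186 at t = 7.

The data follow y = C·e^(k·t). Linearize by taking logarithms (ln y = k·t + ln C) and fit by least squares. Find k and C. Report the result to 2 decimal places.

k = -0.31, C = 1.60

Let Y = ln y. Fitting Y = k·t + ln C by least squares:
AᵀA = [[90.0000, 16.0000]; [16.0000, 5]], rhs = [-20.0674, -2.5536]ᵀ  (here Σt = 16.0000, Σ(t)² = 90.0000, Σln y = -2.5536, Σt·ln y = -20.0674).
Δ = 90.0000·5 − (16.0000)² = 194.0000; k = (-20.0674·5 − 16.0000·-2.5536)/194.0000 = -0.30659, ln C = (90.0000·-2.5536 − 16.0000·-20.0674)/194.0000 = 0.47037, so C = exp(0.47037) = 1.60059.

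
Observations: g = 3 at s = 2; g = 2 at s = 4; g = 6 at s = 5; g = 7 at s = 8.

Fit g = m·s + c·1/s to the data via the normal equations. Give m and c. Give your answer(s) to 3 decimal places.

With design matrix A, AᵀA = [[109, 4]; [4, 589/1600]] and Aᵀg = [100, 163/40]ᵀ.
Δ = 109·(589/1600) − 4² = 38601/1600.
m = (100·(589/1600) − 4·(163/40))/(38601/1600) = 10940/12867; c = (109·(163/40) − 4·100)/(38601/1600) = 23560/12867.

m = 0.850, c = 1.831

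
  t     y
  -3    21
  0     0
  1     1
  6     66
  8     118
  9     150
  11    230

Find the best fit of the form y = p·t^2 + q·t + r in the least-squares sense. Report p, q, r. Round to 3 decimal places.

Sums needed: Σt^2·t^2 = 26676, Σt^2·t = 2762, Σt^2 = 312, Σt·t = 312, Σt = 32, Σ1 = 7.
And Σt^2·y = 50098, Σt·y = 5158, Σy = 586.
Normal equations: [[26676, 2762, 312]; [2762, 312, 32]; [312, 32, 7]]·[p, q, r]ᵀ = [50098, 5158, 586]ᵀ.
Inverting the 3×3 Gram matrix, [p, q, r]ᵀ = [231791/116197, -649841/580985, -48834/580985]ᵀ.

p = 1.995, q = -1.119, r = -0.084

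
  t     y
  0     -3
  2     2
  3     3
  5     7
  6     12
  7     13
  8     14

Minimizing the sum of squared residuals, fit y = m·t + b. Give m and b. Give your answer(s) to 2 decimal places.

m = 2.22, b = -2.98

Sums needed: Σt·t = 187, Σt = 31, Σ1 = 7.
For Mᵀy: Σt·y = 323, Σy = 48.
Normal equations: [[187, 31]; [31, 7]]·[m, b]ᵀ = [323, 48]ᵀ.
Eliminating b: 7·(row 1) − 31·(row 2) gives 348·m = 7·323 − 31·48 = 773, so m = 773/348.
Then b = (48 − 31·(773/348))/7 = -1037/348.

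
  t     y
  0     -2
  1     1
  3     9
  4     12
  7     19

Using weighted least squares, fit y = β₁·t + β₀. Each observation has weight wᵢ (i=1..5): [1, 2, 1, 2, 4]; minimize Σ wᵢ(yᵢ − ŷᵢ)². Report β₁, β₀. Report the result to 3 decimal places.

β₁ = 2.963, β₀ = -1.250

Setting ∂/∂β₁ … = 0 gives: 239·β₁ + 41·β₀ = 657;  41·β₁ + 10·β₀ = 109.
(Σwᵢ·t·t = 239, Σwᵢ·t = 41, Σwᵢ·1 = 10, Σwᵢ·t·y = 657, Σwᵢ·y = 109.)
Determinant 239·10 − 41² = 709.
β₁ = (657·10 − 41·109)/709 = 2101/709; β₀ = (239·109 − 41·657)/709 = -886/709.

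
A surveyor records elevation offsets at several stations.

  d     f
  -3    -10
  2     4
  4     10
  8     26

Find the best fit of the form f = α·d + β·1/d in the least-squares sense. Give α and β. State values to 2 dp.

α = 3.27, β = -4.56

Forming MᵀM = [[93, 4]; [4, 253/576]] and Mᵀf = [286, 133/12]ᵀ gives MᵀM·[α, β]ᵀ = Mᵀf.
det = 93·(253/576) − 4² = 4771/192.
α = (286·(253/576) − 4·(133/12))/(4771/192) = 46822/14313; β = (93·(133/12) − 4·286)/(4771/192) = -21744/4771.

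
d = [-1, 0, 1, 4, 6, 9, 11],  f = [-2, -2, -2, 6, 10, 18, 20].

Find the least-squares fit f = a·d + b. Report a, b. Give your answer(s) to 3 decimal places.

The normal system AᵀA·[a, b]ᵀ = Aᵀf is [[256, 30]; [30, 7]]·[a, b]ᵀ = [466, 48]ᵀ.
Δ = 256·7 − 30² = 892.
a = (466·7 − 30·48)/892 = 911/446; b = (256·48 − 30·466)/892 = -423/223.

a = 2.043, b = -1.897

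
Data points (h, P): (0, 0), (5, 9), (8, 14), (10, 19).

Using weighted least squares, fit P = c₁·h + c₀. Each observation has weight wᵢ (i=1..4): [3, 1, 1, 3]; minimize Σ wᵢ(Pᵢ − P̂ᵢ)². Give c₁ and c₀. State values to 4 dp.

The normal equations are: 389·c₁ + 43·c₀ = 727;  43·c₁ + 8·c₀ = 80.
(Σwᵢ·h·h = 389, Σwᵢ·h = 43, Σwᵢ·1 = 8, Σwᵢ·h·P = 727, Σwᵢ·P = 80.)
det = 389·8 − 43² = 1263.
c₁ = (727·8 − 43·80)/1263 = 792/421; c₀ = (389·80 − 43·727)/1263 = -47/421.

c₁ = 1.8812, c₀ = -0.1116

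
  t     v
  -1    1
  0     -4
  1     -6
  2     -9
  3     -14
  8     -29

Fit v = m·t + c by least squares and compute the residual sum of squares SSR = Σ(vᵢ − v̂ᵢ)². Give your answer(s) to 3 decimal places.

XᵀX·[m, c]ᵀ = Xᵀv reads: 79·m + 13·c = -299;  13·m + 6·c = -61.
Δ = 79·6 − 13² = 305.
m = ((-299)·6 − 13·(-61))/305 = -1001/305; c = (79·(-61) − 13·(-299))/305 = -932/305.
Residuals: 236/305, -288/305, 103/305, 189/305, -67/61, 19/61; SSR = 1004/305.

SSR = 3.292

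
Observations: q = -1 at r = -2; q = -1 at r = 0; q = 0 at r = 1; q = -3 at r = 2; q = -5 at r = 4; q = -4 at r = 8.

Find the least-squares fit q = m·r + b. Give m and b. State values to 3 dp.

Normal-equation sums: Σr·r = 89, Σr = 13, Σ1 = 6.
Right-hand side: Σr·q = -56, Σq = -14.
Normal equations: [[89, 13]; [13, 6]]·[m, b]ᵀ = [-56, -14]ᵀ.
Determinant 89·6 − 13² = 365.
m = ((-56)·6 − 13·(-14))/365 = -154/365; b = (89·(-14) − 13·(-56))/365 = -518/365.

m = -0.422, b = -1.419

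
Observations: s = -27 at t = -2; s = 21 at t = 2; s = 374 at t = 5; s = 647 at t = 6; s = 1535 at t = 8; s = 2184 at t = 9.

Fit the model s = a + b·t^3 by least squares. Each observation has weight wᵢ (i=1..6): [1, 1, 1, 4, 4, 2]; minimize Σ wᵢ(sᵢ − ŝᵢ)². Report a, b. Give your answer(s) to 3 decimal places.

With design matrix A, AᵀWA = [[13, 4495]; [4495, 2313835]] and AᵀWs = [13464, 6934094]ᵀ.
Eliminating b: 2313835·(row 1) − 4495·(row 2) gives 9874830·a = 2313835·13464 − 4495·6934094 = -15278090, so a = -1527809/987483.
Then b = (6934094 − 4495·(-1527809/987483))/2313835 = 14811271/4937415.

a = -1.547, b = 3.000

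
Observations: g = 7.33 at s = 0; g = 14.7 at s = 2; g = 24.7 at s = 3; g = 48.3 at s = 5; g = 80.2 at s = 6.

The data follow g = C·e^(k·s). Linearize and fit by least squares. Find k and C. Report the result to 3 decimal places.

k = 0.395, C = 7.131

With ln gᵢ as the transformed response and sᵢ as the regressor:
Σs = 16.0000, Σ(s)² = 74.0000, Σln g = 16.1486, Σs·ln g = 60.6904.
Equations: 74.0000·k + 16.0000·ln C = 60.6904;  16.0000·k + 5·ln C = 16.1486.
Solving (det = 114.0000): k = 0.39539, ln C = 1.96446, so C = exp(1.96446) = 7.13107.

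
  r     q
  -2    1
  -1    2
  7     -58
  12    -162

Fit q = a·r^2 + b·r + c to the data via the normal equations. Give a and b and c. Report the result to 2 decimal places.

From the data, Σr^2·r^2 = 23154, Σr^2·r = 2062, Σr^2 = 198, Σr·r = 198, Σr = 16, Σ1 = 4.
Moment sums: Σr^2·q = -26164, Σr·q = -2354, Σq = -217.
So AᵀA·[a, b, c]ᵀ = Aᵀq: [[23154, 2062, 198]; [2062, 198, 16]; [198, 16, 4]]·[a, b, c]ᵀ = [-26164, -2354, -217]ᵀ.
Solving the 3×3 system (Gaussian elimination) gives a = -179395/176402, b = -255983/176402, c = 167088/88201.

a = -1.02, b = -1.45, c = 1.89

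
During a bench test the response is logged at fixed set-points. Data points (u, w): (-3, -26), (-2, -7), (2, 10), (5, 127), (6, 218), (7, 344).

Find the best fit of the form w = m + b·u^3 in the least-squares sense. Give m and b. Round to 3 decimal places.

m = 1.479, b = 1.000

From the data, Σ1 = 6, Σu^3 = 657, Σu^3·u^3 = 180787.
Right-hand side: Σw = 666, Σu^3·w = 181793.
Normal equations: [[6, 657]; [657, 180787]]·[m, b]ᵀ = [666, 181793]ᵀ.
Determinant 6·180787 − 657² = 653073.
m = (666·180787 − 657·181793)/653073 = 322047/217691; b = (6·181793 − 657·666)/653073 = 217732/217691.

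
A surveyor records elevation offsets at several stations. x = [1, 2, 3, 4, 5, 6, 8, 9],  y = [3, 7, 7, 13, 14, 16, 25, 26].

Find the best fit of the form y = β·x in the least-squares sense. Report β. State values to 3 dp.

β = 2.924

Setting ∂/∂β … = 0 gives: 236·β = 690.
β = 690/236 = 2.92373.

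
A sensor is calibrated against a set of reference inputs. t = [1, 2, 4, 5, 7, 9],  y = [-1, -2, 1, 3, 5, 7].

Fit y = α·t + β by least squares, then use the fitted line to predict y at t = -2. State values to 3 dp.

Sums needed: Σt·t = 176, Σt = 28, Σ1 = 6.
And Σt·y = 112, Σy = 13.
So AᵀA·[α, β]ᵀ = Aᵀy: [[176, 28]; [28, 6]]·[α, β]ᵀ = [112, 13]ᵀ.
Δ = 176·6 − 28² = 272.
α = (112·6 − 28·13)/272 = 77/68; β = (176·13 − 28·112)/272 = -53/17.
At t = -2: ŷ = (77/68)·(-2) + (-53/17)·(1) = -183/34.

ŷ = -5.382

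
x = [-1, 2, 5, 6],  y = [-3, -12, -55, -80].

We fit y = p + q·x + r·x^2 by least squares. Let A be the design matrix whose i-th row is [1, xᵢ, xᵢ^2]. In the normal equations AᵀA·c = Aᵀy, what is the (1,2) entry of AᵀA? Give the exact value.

12

Row 1 ↔ basis 1, column 2 ↔ basis x, so (AᵀA)_{1,2} = Σᵢ x = (1)·(-1) + (1)·(2) + (1)·(5) + (1)·(6) = 12.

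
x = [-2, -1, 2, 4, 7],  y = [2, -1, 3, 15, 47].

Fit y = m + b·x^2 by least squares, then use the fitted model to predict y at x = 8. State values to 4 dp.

Entries of AᵀA: Σ1 = 5, Σx^2 = 74, Σx^2·x^2 = 2690.
For Aᵀy: Σy = 66, Σx^2·y = 2562.
Δ = 5·2690 − 74² = 7974.
m = (66·2690 − 74·2562)/7974 = -2008/1329; b = (5·2562 − 74·66)/7974 = 1321/1329.
At x = 8: ŷ = (-2008/1329)·(1) + (1321/1329)·(64) = 27512/443.

ŷ = 62.1038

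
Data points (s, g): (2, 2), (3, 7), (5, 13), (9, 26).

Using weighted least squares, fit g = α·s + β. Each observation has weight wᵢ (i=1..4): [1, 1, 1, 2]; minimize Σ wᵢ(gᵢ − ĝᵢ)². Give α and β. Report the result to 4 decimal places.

α = 3.3241, β = -3.8148

Entries of AᵀWA: Σwᵢ·s·s = 200, Σwᵢ·s = 28, Σwᵢ·1 = 5.
Right-hand side: Σwᵢ·s·g = 558, Σwᵢ·g = 74.
Normal equations: [[200, 28]; [28, 5]]·[α, β]ᵀ = [558, 74]ᵀ.
Determinant 200·5 − 28² = 216.
α = (558·5 − 28·74)/216 = 359/108; β = (200·74 − 28·558)/216 = -103/27.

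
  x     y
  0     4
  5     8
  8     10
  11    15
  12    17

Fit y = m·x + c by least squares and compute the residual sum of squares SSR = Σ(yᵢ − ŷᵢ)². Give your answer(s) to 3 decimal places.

SSR = 4.892

Entries of AᵀA: Σx·x = 354, Σx = 36, Σ1 = 5.
Right-hand side: Σx·y = 489, Σy = 54.
So AᵀA·[m, c]ᵀ = Aᵀy: [[354, 36]; [36, 5]]·[m, c]ᵀ = [489, 54]ᵀ.
Eliminating c: 5·(row 1) − 36·(row 2) gives 474·m = 5·489 − 36·54 = 501, so m = 167/158.
Then c = (54 − 36·(167/158))/5 = 252/79.
Residuals: 64/79, -75/158, -130/79, 29/158, 89/79; SSR = 773/158.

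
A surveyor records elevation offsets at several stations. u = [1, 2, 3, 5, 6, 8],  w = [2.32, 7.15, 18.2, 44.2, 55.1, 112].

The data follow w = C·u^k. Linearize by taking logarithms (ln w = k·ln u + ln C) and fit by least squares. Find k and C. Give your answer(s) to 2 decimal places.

Let Y = ln w. Fitting Y = k·ln u + ln C by least squares:
XᵀX = [[11.8122, 7.2724]; [7.2724, 6]], rhs = [27.6440, 18.2265]ᵀ  (here Σln u = 7.2724, Σ(ln u)² = 11.8122, Σln w = 18.2265, Σln u·ln w = 27.6440).
Δ = 11.8122·6 − (7.2724)² = 17.9853; k = (27.6440·6 − 7.2724·18.2265)/17.9853 = 1.85229, ln C = (11.8122·18.2265 − 7.2724·27.6440)/17.9853 = 0.79264, so C = exp(0.79264) = 2.20922.

k = 1.85, C = 2.21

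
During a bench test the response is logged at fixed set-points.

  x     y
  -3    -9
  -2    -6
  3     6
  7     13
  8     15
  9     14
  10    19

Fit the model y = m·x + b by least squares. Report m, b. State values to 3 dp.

m = 2.040, b = -1.899

Compute the Gram sums: Σx·x = 316, Σx = 32, Σ1 = 7.
Right-hand side: Σx·y = 584, Σy = 52.
Normal equations: [[316, 32]; [32, 7]]·[m, b]ᵀ = [584, 52]ᵀ.
Δ = 316·7 − 32² = 1188.
m = (584·7 − 32·52)/1188 = 202/99; b = (316·52 − 32·584)/1188 = -188/99.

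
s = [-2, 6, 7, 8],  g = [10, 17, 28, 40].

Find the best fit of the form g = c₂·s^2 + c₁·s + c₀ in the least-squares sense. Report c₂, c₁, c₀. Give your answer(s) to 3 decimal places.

Compute the Gram sums: Σs^2·s^2 = 7809, Σs^2·s = 1063, Σs^2 = 153, Σs·s = 153, Σs = 19, Σ1 = 4.
For Mᵀg: Σs^2·g = 4584, Σs·g = 598, Σg = 95.
Row-reducing yields c₂ = 20567/19444, c₁ = -64737/19444, c₀ = -4348/4861.

c₂ = 1.058, c₁ = -3.329, c₀ = -0.894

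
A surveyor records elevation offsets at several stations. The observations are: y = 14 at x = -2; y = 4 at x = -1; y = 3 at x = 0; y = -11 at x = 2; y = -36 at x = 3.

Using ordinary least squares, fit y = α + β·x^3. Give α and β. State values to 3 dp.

Sums needed: Σ1 = 5, Σx^3 = 26, Σx^3·x^3 = 858.
Moment sums: Σy = -26, Σx^3·y = -1176.
So AᵀA·[α, β]ᵀ = Aᵀy: [[5, 26]; [26, 858]]·[α, β]ᵀ = [-26, -1176]ᵀ.
Δ = 5·858 − 26² = 3614.
α = ((-26)·858 − 26·(-1176))/3614 = 318/139; β = (5·(-1176) − 26·(-26))/3614 = -2602/1807.

α = 2.288, β = -1.440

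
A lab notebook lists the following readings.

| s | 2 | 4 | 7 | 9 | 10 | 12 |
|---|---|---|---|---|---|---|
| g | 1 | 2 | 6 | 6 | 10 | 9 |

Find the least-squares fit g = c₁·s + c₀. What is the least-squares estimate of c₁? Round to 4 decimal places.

c₁ = 0.9065

Setting ∂/∂c₁ … = 0 gives: 394·c₁ + 44·c₀ = 314;  44·c₁ + 6·c₀ = 34.
(Σs·s = 394, Σs = 44, Σ1 = 6, Σs·g = 314, Σg = 34.)
Δ = 394·6 − 44² = 428.
c₁ = (314·6 − 44·34)/428 = 97/107; c₀ = (394·34 − 44·314)/428 = -105/107.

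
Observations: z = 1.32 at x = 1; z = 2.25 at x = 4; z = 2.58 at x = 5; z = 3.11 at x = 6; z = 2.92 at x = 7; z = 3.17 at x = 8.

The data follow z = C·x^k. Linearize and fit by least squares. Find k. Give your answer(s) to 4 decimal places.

With ln zᵢ as the transformed response and ln xᵢ as the regressor:
XᵀX = [[15.8331, 8.8128]; [8.8128, 6]], rhs = [9.1669, 5.3963]ᵀ  (here Σln x = 8.8128, Σ(ln x)² = 15.8331, Σln z = 5.3963, Σln x·ln z = 9.1669).
Slope k = (n·Σln x·ln z − Σln x·Σln z)/(n·Σ(ln x)² − (Σln x)²) = (6·9.1669 − 8.8128·5.3963)/17.3327 = 0.42952; ln C = (Σln z − k·Σln x)/n = 0.26850.

k = 0.4295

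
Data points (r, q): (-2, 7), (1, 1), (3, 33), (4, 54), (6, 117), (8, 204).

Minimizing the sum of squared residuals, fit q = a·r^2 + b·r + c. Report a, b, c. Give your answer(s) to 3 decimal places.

a = 2.969, b = 1.978, c = -1.577

Sums needed: Σr^2·r^2 = 5746, Σr^2·r = 812, Σr^2 = 130, Σr·r = 130, Σr = 20, Σ1 = 6.
Right-hand side: Σr^2·q = 18458, Σr·q = 2636, Σq = 416.
MᵀM·[a, b, c]ᵀ = Mᵀq becomes [[5746, 812, 130]; [812, 130, 20]; [130, 20, 6]]·[a, b, c]ᵀ = [18458, 2636, 416]ᵀ.
Inverting the 3×3 Gram matrix, [a, b, c]ᵀ = [93811/31602, 31250/15801, -16611/10534]ᵀ.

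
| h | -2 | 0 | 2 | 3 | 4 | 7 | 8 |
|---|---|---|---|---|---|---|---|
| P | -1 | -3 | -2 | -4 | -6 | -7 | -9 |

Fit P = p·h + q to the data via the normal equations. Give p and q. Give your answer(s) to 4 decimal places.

p = -0.7602, q = -2.1822

Normal-equation sums: Σh·h = 146, Σh = 22, Σ1 = 7.
For AᵀP: Σh·P = -159, ΣP = -32.
AᵀA·[p, q]ᵀ = AᵀP becomes [[146, 22]; [22, 7]]·[p, q]ᵀ = [-159, -32]ᵀ.
Δ = 146·7 − 22² = 538.
p = ((-159)·7 − 22·(-32))/538 = -409/538; q = (146·(-32) − 22·(-159))/538 = -587/269.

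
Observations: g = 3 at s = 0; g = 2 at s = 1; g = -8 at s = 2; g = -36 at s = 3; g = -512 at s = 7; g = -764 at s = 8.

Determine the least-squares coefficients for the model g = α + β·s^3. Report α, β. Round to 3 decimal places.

α = 3.661, β = -1.501

Entries of MᵀM: Σ1 = 6, Σs^3 = 891, Σs^3·s^3 = 380587.
Moment sums: Σg = -1315, Σs^3·g = -567818.
MᵀM·[α, β]ᵀ = Mᵀg becomes [[6, 891]; [891, 380587]]·[α, β]ᵀ = [-1315, -567818]ᵀ.
Eliminating β: 380587·(row 1) − 891·(row 2) gives 1489641·α = 380587·(-1315) − 891·(-567818) = 5453933, so α = 5453933/1489641.
Then β = ((-567818) − 891·(5453933/1489641))/380587 = -745081/496547.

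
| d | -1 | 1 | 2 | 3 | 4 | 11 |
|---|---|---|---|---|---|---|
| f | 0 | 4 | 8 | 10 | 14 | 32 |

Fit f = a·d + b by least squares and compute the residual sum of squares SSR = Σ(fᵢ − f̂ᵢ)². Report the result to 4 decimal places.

Normal-equation sums: Σd·d = 152, Σd = 20, Σ1 = 6.
And Σd·f = 458, Σf = 68.
XᵀX·[a, b]ᵀ = Xᵀf becomes [[152, 20]; [20, 6]]·[a, b]ᵀ = [458, 68]ᵀ.
Eliminating b: 6·(row 1) − 20·(row 2) gives 512·a = 6·458 − 20·68 = 1388, so a = 347/128.
Then b = (68 − 20·(347/128))/6 = 147/64.
Residuals: 53/128, -129/128, 9/32, -55/128, 55/64, -15/128; SSR = 141/64.

SSR = 2.2031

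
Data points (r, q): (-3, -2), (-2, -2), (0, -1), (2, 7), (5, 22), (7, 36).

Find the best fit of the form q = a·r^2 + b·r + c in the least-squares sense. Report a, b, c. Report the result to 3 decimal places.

a = 0.432, b = 2.122, c = 0.264

Setting ∂/∂a … = 0 gives: 3139·a + 441·b + 91·c = 2316;  441·a + 91·b + 9·c = 386;  91·a + 9·b + 6·c = 60.
(Σr^2·r^2 = 3139, Σr^2·r = 441, Σr^2 = 91, Σr·r = 91, Σr = 9, Σ1 = 6, Σr^2·q = 2316, Σr·q = 386, Σq = 60.)
Inverting the 3×3 Gram matrix, [a, b, c]ᵀ = [56499/130768, 277463/130768, 393/1486]ᵀ.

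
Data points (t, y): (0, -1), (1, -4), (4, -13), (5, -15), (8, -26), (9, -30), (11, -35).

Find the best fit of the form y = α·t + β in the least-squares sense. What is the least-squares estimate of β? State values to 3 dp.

β = -0.590

Setting ∂/∂α … = 0 gives: 308·α + 38·β = -994;  38·α + 7·β = -124.
(Σt·t = 308, Σt = 38, Σ1 = 7, Σt·y = -994, Σy = -124.)
det = 308·7 − 38² = 712.
α = ((-994)·7 − 38·(-124))/712 = -1123/356; β = (308·(-124) − 38·(-994))/712 = -105/178.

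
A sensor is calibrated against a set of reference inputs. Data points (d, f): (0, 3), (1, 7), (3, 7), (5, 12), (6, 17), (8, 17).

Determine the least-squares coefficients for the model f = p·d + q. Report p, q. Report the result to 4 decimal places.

p = 1.8043, q = 3.5836

The normal equations are: 135·p + 23·q = 326;  23·p + 6·q = 63.
Determinant 135·6 − 23² = 281.
p = (326·6 − 23·63)/281 = 507/281; q = (135·63 − 23·326)/281 = 1007/281.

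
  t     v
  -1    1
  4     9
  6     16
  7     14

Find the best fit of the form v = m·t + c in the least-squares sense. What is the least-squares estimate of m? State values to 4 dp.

m = 1.8158

Normal-equation sums: Σt·t = 102, Σt = 16, Σ1 = 4.
Moment sums: Σt·v = 229, Σv = 40.
Δ = 102·4 − 16² = 152.
m = (229·4 − 16·40)/152 = 69/38; c = (102·40 − 16·229)/152 = 52/19.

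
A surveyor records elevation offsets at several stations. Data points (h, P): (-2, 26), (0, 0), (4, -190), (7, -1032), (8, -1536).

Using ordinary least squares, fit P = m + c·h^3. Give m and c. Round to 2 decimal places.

m = 1.12, c = -3.01

Setting ∂/∂m … = 0 gives: 5·m + 911·c = -2732;  911·m + 383953·c = -1152776.
Δ = 5·383953 − 911² = 1089844.
m = ((-2732)·383953 − 911·(-1152776))/1089844 = 304835/272461; c = (5·(-1152776) − 911·(-2732))/1089844 = -818757/272461.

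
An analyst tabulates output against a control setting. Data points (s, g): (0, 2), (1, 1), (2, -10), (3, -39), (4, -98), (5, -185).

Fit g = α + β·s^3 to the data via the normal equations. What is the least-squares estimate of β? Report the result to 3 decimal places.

β = -1.506

MᵀM·[α, β]ᵀ = Mᵀg reads: 6·α + 225·β = -329;  225·α + 20515·β = -30529.
(Σ1 = 6, Σs^3 = 225, Σs^3·s^3 = 20515, Σg = -329, Σs^3·g = -30529.)
Δ = 6·20515 − 225² = 72465.
α = ((-329)·20515 − 225·(-30529))/72465 = 23918/14493; β = (6·(-30529) − 225·(-329))/72465 = -36383/24155.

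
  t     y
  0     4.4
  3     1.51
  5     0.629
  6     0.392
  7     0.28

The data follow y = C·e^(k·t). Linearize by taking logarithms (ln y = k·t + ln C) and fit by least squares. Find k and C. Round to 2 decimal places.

k = -0.40, C = 4.60

Let Y = ln y. Fitting Y = k·t + ln C by least squares:
Σt = 21.0000, Σ(t)² = 119.0000, Σln y = -0.7794, Σt·ln y = -15.6115.
Equations: 119.0000·k + 21.0000·ln C = -15.6115;  21.0000·k + 5·ln C = -0.7794.
Slope k = (n·Σt·ln y − Σt·Σln y)/(n·Σ(t)² − (Σt)²) = (5·-15.6115 − 21.0000·-0.7794)/154.0000 = -0.40059; ln C = (Σln y − k·Σt)/n = 1.52660, so C = exp(1.52660) = 4.60251.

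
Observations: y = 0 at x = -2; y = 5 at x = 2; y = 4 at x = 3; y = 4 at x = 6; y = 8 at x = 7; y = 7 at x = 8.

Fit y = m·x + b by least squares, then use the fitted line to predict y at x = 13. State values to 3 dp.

ŷ = 10.581

MᵀM·[m, b]ᵀ = Mᵀy reads: 166·m + 24·b = 158;  24·m + 6·b = 28.
(Σx·x = 166, Σx = 24, Σ1 = 6, Σx·y = 158, Σy = 28.)
Eliminating b: 6·(row 1) − 24·(row 2) gives 420·m = 6·158 − 24·28 = 276, so m = 23/35.
Then b = (28 − 24·(23/35))/6 = 214/105.
At x = 13: ŷ = (23/35)·(13) + (214/105)·(1) = 1111/105.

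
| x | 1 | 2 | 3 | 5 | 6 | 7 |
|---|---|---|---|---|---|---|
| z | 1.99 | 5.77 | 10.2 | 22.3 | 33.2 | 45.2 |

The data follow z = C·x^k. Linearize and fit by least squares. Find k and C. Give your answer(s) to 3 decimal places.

k = 1.579, C = 1.918

Taking logs, ln z = k·ln x + ln C, so regress ln z on ln x.
XᵀX = [[11.2747, 7.1389]; [7.1389, 6]], rhs = [22.4547, 15.1814]ᵀ  (here Σln x = 7.1389, Σ(ln x)² = 11.2747, Σln z = 15.1814, Σln x·ln z = 22.4547).
Δ = 11.2747·6 − (7.1389)² = 16.6845; k = (22.4547·6 − 7.1389·15.1814)/16.6845 = 1.57930, ln C = (11.2747·15.1814 − 7.1389·22.4547)/16.6845 = 0.65117, so C = exp(0.65117) = 1.91778.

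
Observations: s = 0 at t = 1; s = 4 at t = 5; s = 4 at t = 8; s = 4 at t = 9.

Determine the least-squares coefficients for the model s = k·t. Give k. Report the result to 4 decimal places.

k = 0.5146

Forming MᵀM = [[171]] and Mᵀs = [88]ᵀ gives MᵀM·[k]ᵀ = Mᵀs.
Hence k = 88 / 171 ≈ 0.51462.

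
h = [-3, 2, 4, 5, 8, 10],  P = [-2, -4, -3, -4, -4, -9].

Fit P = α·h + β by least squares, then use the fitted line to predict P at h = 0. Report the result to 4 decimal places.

Sums needed: Σh·h = 218, Σh = 26, Σ1 = 6.
Right-hand side: Σh·P = -156, ΣP = -26.
Normal equations: [[218, 26]; [26, 6]]·[α, β]ᵀ = [-156, -26]ᵀ.
Δ = 218·6 − 26² = 632.
α = ((-156)·6 − 26·(-26))/632 = -65/158; β = (218·(-26) − 26·(-156))/632 = -403/158.
At h = 0: P̂ = (-65/158)·(0) + (-403/158)·(1) = -403/158.

P̂ = -2.5506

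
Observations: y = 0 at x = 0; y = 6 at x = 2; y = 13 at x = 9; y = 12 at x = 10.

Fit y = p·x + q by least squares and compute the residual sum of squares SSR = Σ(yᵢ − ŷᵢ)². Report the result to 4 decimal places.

Sums needed: Σx·x = 185, Σx = 21, Σ1 = 4.
And Σx·y = 249, Σy = 31.
Normal equations: [[185, 21]; [21, 4]]·[p, q]ᵀ = [249, 31]ᵀ.
Eliminating q: 4·(row 1) − 21·(row 2) gives 299·p = 4·249 − 21·31 = 345, so p = 15/13.
Then q = (31 − 21·(15/13))/4 = 22/13.
Residuals: -22/13, 2, 12/13, -16/13; SSR = 120/13.

SSR = 9.2308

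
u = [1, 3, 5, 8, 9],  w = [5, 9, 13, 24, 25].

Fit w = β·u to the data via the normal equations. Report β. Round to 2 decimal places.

Normal-equation sums: Σu·u = 180.
Right-hand side: Σu·w = 514.
Normal equations: [[180]]·[β]ᵀ = [514]ᵀ.
Hence β = 514 / 180 ≈ 2.85556.

β = 2.86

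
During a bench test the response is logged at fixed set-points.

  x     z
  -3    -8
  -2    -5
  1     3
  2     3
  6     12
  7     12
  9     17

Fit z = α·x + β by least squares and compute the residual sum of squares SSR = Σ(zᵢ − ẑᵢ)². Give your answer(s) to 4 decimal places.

SSR = 6.8468

Forming AᵀA = [[184, 20]; [20, 7]] and Aᵀz = [352, 34]ᵀ gives AᵀA·[α, β]ᵀ = Aᵀz.
Determinant 184·7 − 20² = 888.
α = (352·7 − 20·34)/888 = 223/111; β = (184·34 − 20·352)/888 = -98/111.
Residuals: -121/111, -11/111, 208/111, -5/37, 92/111, -131/111, -22/111; SSR = 760/111.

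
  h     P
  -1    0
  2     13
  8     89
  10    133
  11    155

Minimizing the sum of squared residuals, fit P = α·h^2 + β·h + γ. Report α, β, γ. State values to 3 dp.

α = 0.986, β = 3.079, γ = 2.346

The normal equations are: 28754·α + 2850·β + 290·γ = 37803;  2850·α + 290·β + 30·γ = 3773;  290·α + 30·β + 5·γ = 390.
Row-reducing yields α = 1325/1344, β = 6897/2240, γ = 563/240.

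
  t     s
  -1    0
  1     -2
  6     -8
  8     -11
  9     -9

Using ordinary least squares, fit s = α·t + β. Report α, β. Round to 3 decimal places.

α = -1.049, β = -1.174

Entries of MᵀM: Σt·t = 183, Σt = 23, Σ1 = 5.
For Mᵀs: Σt·s = -219, Σs = -30.
MᵀM·[α, β]ᵀ = Mᵀs becomes [[183, 23]; [23, 5]]·[α, β]ᵀ = [-219, -30]ᵀ.
det = 183·5 − 23² = 386.
α = ((-219)·5 − 23·(-30))/386 = -405/386; β = (183·(-30) − 23·(-219))/386 = -453/386.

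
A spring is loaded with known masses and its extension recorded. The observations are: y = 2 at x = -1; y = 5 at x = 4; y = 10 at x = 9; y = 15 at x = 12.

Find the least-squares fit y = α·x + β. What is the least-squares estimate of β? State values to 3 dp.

Setting ∂/∂α … = 0 gives: 242·α + 24·β = 288;  24·α + 4·β = 32.
(Σx·x = 242, Σx = 24, Σ1 = 4, Σx·y = 288, Σy = 32.)
Δ = 242·4 − 24² = 392.
α = (288·4 − 24·32)/392 = 48/49; β = (242·32 − 24·288)/392 = 104/49.

β = 2.122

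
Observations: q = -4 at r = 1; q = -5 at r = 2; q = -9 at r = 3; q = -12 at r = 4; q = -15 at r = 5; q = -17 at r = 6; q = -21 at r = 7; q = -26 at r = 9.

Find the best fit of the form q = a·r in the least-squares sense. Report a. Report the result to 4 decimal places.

a = -2.9276

MᵀM·[a]ᵀ = Mᵀq reads: 221·a = -647.
(Σr·r = 221, Σr·q = -647.)
Hence a = -647 / 221 ≈ -2.9276.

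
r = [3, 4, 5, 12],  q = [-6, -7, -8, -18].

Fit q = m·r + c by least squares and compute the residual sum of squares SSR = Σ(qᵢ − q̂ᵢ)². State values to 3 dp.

Forming XᵀX = [[194, 24]; [24, 4]] and Xᵀq = [-302, -39]ᵀ gives XᵀX·[m, c]ᵀ = Xᵀq.
Eliminating c: 4·(row 1) − 24·(row 2) gives 200·m = 4·(-302) − 24·(-39) = -272, so m = -34/25.
Then c = ((-39) − 24·(-34/25))/4 = -159/100.
Residuals: -33/100, 3/100, 39/100, -9/100; SSR = 27/100.

SSR = 0.270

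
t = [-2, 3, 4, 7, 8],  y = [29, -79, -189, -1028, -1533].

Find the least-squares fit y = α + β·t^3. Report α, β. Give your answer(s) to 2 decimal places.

The normal system XᵀX·[α, β]ᵀ = Xᵀy is [[5, 938]; [938, 384682]]·[α, β]ᵀ = [-2800, -1151961]ᵀ.
Eliminating β: 384682·(row 1) − 938·(row 2) gives 1043566·α = 384682·(-2800) − 938·(-1151961) = 3429818, so α = 1714909/521783.
Then β = ((-1151961) − 938·(1714909/521783))/384682 = -3133405/1043566.

α = 3.29, β = -3.00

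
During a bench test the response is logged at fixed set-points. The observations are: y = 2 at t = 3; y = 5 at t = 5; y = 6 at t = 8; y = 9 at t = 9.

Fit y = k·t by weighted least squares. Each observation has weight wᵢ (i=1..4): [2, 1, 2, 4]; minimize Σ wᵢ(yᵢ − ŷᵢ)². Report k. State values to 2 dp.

k = 0.92

Compute the Gram sums: Σwᵢ·t·t = 495.
For MᵀWy: Σwᵢ·t·y = 457.
MᵀWM·[k]ᵀ = MᵀWy becomes [[495]]·[k]ᵀ = [457]ᵀ.
k = 457/495 = 0.923232.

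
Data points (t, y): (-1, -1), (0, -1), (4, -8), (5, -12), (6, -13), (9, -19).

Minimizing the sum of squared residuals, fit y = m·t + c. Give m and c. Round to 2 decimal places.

m = -1.88, c = -1.80

AᵀA·[m, c]ᵀ = Aᵀy reads: 159·m + 23·c = -340;  23·m + 6·c = -54.
Δ = 159·6 − 23² = 425.
m = ((-340)·6 − 23·(-54))/425 = -798/425; c = (159·(-54) − 23·(-340))/425 = -766/425.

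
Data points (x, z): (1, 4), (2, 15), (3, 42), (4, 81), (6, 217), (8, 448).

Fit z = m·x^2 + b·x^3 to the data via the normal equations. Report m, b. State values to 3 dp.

m = 3.123, b = 0.485

Entries of MᵀM: Σx^2·x^2 = 5746, Σx^2·x^3 = 41844, Σx^3·x^3 = 313690.
Right-hand side: Σx^2·z = 38222, Σx^3·z = 282690.
Determinant 5746·313690 − 41844² = 51542404.
m = (38222·313690 − 41844·282690)/51542404 = 40244705/12885601; b = (5746·282690 − 41844·38222)/51542404 = 6243843/12885601.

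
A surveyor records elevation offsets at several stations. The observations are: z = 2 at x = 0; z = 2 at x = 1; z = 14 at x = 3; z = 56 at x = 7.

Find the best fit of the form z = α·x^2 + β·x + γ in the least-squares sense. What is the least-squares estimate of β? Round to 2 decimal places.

Setting ∂/∂α … = 0 gives: 2483·α + 371·β + 59·γ = 2872;  371·α + 59·β + 11·γ = 436;  59·α + 11·β + 4·γ = 74.
(Σx^2·x^2 = 2483, Σx^2·x = 371, Σx^2 = 59, Σx·x = 59, Σx = 11, Σ1 = 4, Σx^2·z = 2872, Σx·z = 436, Σz = 74.)
Solving the 3×3 system (Gaussian elimination) gives α = 59/62, β = 73/62, γ = 38/31.

β = 1.18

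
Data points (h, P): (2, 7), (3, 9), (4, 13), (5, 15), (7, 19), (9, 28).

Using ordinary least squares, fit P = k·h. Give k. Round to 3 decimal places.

Compute the Gram sums: Σh·h = 184.
For XᵀP: Σh·P = 553.
XᵀX·[k]ᵀ = XᵀP becomes [[184]]·[k]ᵀ = [553]ᵀ.
Hence k = 553 / 184 ≈ 3.00543.

k = 3.005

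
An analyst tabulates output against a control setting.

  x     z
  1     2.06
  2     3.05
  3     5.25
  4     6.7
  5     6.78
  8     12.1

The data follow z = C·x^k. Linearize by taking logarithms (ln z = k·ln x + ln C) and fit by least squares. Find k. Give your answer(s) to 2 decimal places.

k = 0.85

Taking logs, ln z = k·ln x + ln C, so regress ln z on ln x.
Over the data: Σln x = 6.8669, Σ(ln x)² = 10.5236, Σln z = 9.8054, Σln x·ln z = 13.4965.
Normal system: [[10.5236, 6.8669]; [6.8669, 6]]·[k, ln C]ᵀ = [13.4965, 9.8054]ᵀ.
Slope k = (n·Σln x·ln z − Σln x·Σln z)/(n·Σ(ln x)² − (Σln x)²) = (6·13.4965 − 6.8669·9.8054)/15.9867 = 0.85359; ln C = (Σln z − k·Σln x)/n = 0.65730.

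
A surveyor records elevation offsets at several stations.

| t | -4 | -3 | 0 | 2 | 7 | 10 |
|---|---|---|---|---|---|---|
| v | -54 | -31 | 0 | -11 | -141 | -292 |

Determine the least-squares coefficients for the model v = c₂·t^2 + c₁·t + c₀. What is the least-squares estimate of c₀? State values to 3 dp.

c₀ = -0.595

The normal system XᵀX·[c₂, c₁, c₀]ᵀ = Xᵀv is [[12754, 1260, 178]; [1260, 178, 12]; [178, 12, 6]]·[c₂, c₁, c₀]ᵀ = [-37296, -3620, -529]ᵀ.
Solving the 3×3 system (Gaussian elimination) gives c₂ = -1516067/500516, c₁ = 143186/125129, c₀ = -297661/500516.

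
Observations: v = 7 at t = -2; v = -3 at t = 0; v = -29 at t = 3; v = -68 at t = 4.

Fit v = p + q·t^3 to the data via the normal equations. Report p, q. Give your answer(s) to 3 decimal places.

p = -1.881, q = -1.030

MᵀM·[p, q]ᵀ = Mᵀv reads: 4·p + 83·q = -93;  83·p + 4889·q = -5191.
det = 4·4889 − 83² = 12667.
p = ((-93)·4889 − 83·(-5191))/12667 = -23824/12667; q = (4·(-5191) − 83·(-93))/12667 = -13045/12667.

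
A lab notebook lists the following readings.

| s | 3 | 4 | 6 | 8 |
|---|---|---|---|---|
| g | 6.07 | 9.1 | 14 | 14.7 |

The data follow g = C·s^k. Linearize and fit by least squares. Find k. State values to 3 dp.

k = 0.925

With ln gᵢ as the transformed response and ln sᵢ as the regressor:
Over the data: Σln s = 6.3561, Σ(ln s)² = 10.6632, Σln g = 9.3385, Σln s·ln g = 15.3603.
Normal system: [[10.6632, 6.3561]; [6.3561, 4]]·[k, ln C]ᵀ = [15.3603, 9.3385]ᵀ.
Slope k = (n·Σln s·ln g − Σln s·Σln g)/(n·Σ(ln s)² − (Σln s)²) = (4·15.3603 − 6.3561·9.3385)/2.2529 = 0.92523; ln C = (Σln g − k·Σln s)/n = 0.86443.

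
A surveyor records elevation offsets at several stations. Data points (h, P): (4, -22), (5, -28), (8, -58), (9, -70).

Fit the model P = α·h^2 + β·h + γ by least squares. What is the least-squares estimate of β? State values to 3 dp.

β = 0.044

The normal equations are: 11538·α + 1430·β + 186·γ = -10434;  1430·α + 186·β + 26·γ = -1322;  186·α + 26·β + 4·γ = -178.
Row-reducing yields α = -3/4, β = 3/68, γ = -337/34.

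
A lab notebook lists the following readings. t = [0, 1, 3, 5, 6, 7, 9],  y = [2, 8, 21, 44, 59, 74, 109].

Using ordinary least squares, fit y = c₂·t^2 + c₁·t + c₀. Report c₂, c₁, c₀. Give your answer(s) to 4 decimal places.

Setting ∂/∂c₂ … = 0 gives: 10965·c₂ + 1441·c₁ + 201·c₀ = 15876;  1441·c₂ + 201·c₁ + 31·c₀ = 2144;  201·c₂ + 31·c₁ + 7·c₀ = 317.
(Σt^2·t^2 = 10965, Σt^2·t = 1441, Σt^2 = 201, Σt·t = 201, Σt = 31, Σ1 = 7, Σt^2·y = 15876, Σt·y = 2144, Σy = 317.)
Inverting the 3×3 Gram matrix, [c₂, c₁, c₀]ᵀ = [83511/96082, 394131/96082, 14839/6863]ᵀ.

c₂ = 0.8692, c₁ = 4.1020, c₀ = 2.1622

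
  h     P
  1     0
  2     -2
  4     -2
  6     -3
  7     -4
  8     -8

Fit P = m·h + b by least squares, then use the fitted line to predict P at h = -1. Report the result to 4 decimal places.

P̂ = 1.6356

Compute the Gram sums: Σh·h = 170, Σh = 28, Σ1 = 6.
Right-hand side: Σh·P = -122, ΣP = -19.
Δ = 170·6 − 28² = 236.
m = ((-122)·6 − 28·(-19))/236 = -50/59; b = (170·(-19) − 28·(-122))/236 = 93/118.
At h = -1: P̂ = (-50/59)·(-1) + (93/118)·(1) = 193/118.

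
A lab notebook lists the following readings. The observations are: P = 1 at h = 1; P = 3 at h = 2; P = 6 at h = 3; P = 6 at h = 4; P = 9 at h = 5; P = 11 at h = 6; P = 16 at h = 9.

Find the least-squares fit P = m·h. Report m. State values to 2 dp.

Compute the Gram sums: Σh·h = 172.
And Σh·P = 304.
Normal equations: [[172]]·[m]ᵀ = [304]ᵀ.
Hence m = 304 / 172 ≈ 1.76744.

m = 1.77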